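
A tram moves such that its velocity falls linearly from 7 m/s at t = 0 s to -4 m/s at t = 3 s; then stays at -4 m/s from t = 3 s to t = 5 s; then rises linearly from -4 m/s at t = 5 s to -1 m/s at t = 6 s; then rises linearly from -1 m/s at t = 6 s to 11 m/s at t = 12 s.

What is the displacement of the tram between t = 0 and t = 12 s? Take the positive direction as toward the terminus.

24 m

Displacement is the signed area under the v-t curve.
0–3 s: ½(7 + -4)(3) = 4.5 m
3–5 s: -4 × 2 = -8 m
5–6 s: ½(-4 + -1)(1) = -2.5 m
6–12 s: ½(-1 + 11)(6) = 30 m
Net displacement = 24 m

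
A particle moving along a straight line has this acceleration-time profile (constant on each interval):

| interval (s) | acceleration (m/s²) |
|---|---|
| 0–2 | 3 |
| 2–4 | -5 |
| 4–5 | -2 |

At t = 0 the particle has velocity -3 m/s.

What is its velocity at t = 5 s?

Δv equals the area under the a-t graph; then v = v₀ + Δv.
0–2 s: 3 × 2 = 6 m/s
2–4 s: -5 × 2 = -10 m/s
4–5 s: -2 × 1 = -2 m/s
Δv = -6 m/s, so v(5) = -3 + (-6) = -9 m/s.

-9 m/s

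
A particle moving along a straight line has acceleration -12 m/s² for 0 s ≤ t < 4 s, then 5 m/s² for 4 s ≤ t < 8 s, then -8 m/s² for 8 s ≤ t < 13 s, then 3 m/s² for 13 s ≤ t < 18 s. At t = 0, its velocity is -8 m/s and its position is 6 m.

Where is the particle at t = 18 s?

On each constant-a segment, Δv = aΔt and Δx = v₀Δt + ½aΔt²; chain segment to segment.
0–4 s: v starts -8 m/s; Δx = -8·4 + ½·-12·4² = -128 m; v ends -56 m/s.
4–8 s: v starts -56 m/s; Δx = -56·4 + ½·5·4² = -184 m; v ends -36 m/s.
8–13 s: v starts -36 m/s; Δx = -36·5 + ½·-8·5² = -280 m; v ends -76 m/s.
13–18 s: v starts -76 m/s; Δx = -76·5 + ½·3·5² = -342.5 m; v ends -61 m/s.
x(18) = 6 + Σ Δx = -928.5 m.

-928.5 m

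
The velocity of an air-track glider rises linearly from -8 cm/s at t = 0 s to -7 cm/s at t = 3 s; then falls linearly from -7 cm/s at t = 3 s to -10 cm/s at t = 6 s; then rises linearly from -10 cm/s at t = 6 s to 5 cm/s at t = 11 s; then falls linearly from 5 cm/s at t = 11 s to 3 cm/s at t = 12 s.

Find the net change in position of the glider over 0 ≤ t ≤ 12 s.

Net displacement equals the area under the velocity-time graph (areas below the axis count negative).
0–3 s: ½(-8 + -7)(3) = -22.5 cm
3–6 s: ½(-7 + -10)(3) = -25.5 cm
6–11 s: ½(-10 + 5)(5) = -12.5 cm
11–12 s: ½(5 + 3)(1) = 4 cm
Net displacement = -56.5 cm

-56.5 cm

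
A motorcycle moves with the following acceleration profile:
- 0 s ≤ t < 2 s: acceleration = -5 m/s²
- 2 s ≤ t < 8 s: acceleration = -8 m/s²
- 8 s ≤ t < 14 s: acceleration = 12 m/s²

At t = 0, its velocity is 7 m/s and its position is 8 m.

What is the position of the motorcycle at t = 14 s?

On each constant-a segment, Δv = aΔt and Δx = v₀Δt + ½aΔt²; chain segment to segment.
0–2 s: v starts 7 m/s; Δx = 7·2 + ½·-5·2² = 4 m; v ends -3 m/s.
2–8 s: v starts -3 m/s; Δx = -3·6 + ½·-8·6² = -162 m; v ends -51 m/s.
8–14 s: v starts -51 m/s; Δx = -51·6 + ½·12·6² = -90 m; v ends 21 m/s.
x(14) = 8 + Σ Δx = -240 m.

-240 m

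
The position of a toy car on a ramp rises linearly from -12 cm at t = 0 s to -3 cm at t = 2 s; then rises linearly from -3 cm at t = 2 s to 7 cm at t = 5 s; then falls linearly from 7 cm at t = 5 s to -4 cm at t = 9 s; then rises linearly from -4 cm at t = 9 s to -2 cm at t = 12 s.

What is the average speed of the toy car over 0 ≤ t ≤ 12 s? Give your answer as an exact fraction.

Average speed = (total path length)/(elapsed time); on a piecewise-linear x-t graph the path length is Σ|Δx|.
0–2 s: |Δx| = |-3 − -12| = 9 cm
2–5 s: |Δx| = |7 − -3| = 10 cm
5–9 s: |Δx| = |-4 − 7| = 11 cm
9–12 s: |Δx| = |-2 − -4| = 2 cm
Total path = 32 cm; average speed = 32/12 = 8/3 cm/s.

8/3 cm/s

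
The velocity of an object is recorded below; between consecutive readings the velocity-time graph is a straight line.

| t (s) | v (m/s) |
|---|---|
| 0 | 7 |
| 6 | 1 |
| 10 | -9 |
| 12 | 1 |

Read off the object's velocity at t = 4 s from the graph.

On 0–6 s the graph is linear from 7 to 1 m/s: v(4) = 7 + (1 − 7)·(4 − 0)/(6 − 0) = 3 m/s.

3 m/s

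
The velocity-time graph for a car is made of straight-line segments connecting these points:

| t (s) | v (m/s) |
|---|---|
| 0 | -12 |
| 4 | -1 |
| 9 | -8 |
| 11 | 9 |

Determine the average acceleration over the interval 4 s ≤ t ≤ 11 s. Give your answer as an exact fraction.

Average acceleration = Δv/Δt = (9 − -1)/(11 − 4) = 10/7 m/s².

10/7 m/s²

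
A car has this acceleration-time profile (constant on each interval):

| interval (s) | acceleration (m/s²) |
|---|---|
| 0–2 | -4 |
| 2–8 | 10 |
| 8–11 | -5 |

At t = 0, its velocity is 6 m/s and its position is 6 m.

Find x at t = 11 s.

329.5 m

On each constant-a segment, Δv = aΔt and Δx = v₀Δt + ½aΔt²; chain segment to segment.
0–2 s: v starts 6 m/s; Δx = 6·2 + ½·-4·2² = 4 m; v ends -2 m/s.
2–8 s: v starts -2 m/s; Δx = -2·6 + ½·10·6² = 168 m; v ends 58 m/s.
8–11 s: v starts 58 m/s; Δx = 58·3 + ½·-5·3² = 151.5 m; v ends 43 m/s.
x(11) = 6 + Σ Δx = 329.5 m.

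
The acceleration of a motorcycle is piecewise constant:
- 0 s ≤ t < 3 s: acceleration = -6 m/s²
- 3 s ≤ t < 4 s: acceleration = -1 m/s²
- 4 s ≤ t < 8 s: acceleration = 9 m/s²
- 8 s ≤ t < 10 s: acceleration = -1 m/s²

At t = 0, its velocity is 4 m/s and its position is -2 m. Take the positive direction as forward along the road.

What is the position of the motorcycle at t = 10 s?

On each constant-a segment, Δv = aΔt and Δx = v₀Δt + ½aΔt²; chain segment to segment.
0–3 s: v starts 4 m/s; Δx = 4·3 + ½·-6·3² = -15 m; v ends -14 m/s.
3–4 s: v starts -14 m/s; Δx = -14·1 + ½·-1·1² = -14.5 m; v ends -15 m/s.
4–8 s: v starts -15 m/s; Δx = -15·4 + ½·9·4² = 12 m; v ends 21 m/s.
8–10 s: v starts 21 m/s; Δx = 21·2 + ½·-1·2² = 40 m; v ends 19 m/s.
x(10) = -2 + Σ Δx = 20.5 m.

20.5 m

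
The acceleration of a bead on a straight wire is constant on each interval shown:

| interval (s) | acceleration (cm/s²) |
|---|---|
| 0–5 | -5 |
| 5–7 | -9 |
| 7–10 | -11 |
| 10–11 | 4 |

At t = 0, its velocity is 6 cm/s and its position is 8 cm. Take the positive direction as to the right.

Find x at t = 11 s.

-309 cm

On each constant-a segment, Δv = aΔt and Δx = v₀Δt + ½aΔt²; chain segment to segment.
0–5 s: v starts 6 cm/s; Δx = 6·5 + ½·-5·5² = -32.5 cm; v ends -19 cm/s.
5–7 s: v starts -19 cm/s; Δx = -19·2 + ½·-9·2² = -56 cm; v ends -37 cm/s.
7–10 s: v starts -37 cm/s; Δx = -37·3 + ½·-11·3² = -160.5 cm; v ends -70 cm/s.
10–11 s: v starts -70 cm/s; Δx = -70·1 + ½·4·1² = -68 cm; v ends -66 cm/s.
x(11) = 8 + Σ Δx = -309 cm.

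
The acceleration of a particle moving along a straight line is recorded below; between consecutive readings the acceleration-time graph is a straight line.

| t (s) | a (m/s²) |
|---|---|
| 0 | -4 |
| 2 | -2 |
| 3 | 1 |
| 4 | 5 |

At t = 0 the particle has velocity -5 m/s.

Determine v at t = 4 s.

Δv equals the area under the a-t graph; then v = v₀ + Δv.
0–2 s: ½(-4 + -2)(2) = -6 m/s
2–3 s: ½(-2 + 1)(1) = -0.5 m/s
3–4 s: ½(1 + 5)(1) = 3 m/s
Δv = -3.5 m/s, so v(4) = -5 + (-3.5) = -8.5 m/s.

-8.5 m/s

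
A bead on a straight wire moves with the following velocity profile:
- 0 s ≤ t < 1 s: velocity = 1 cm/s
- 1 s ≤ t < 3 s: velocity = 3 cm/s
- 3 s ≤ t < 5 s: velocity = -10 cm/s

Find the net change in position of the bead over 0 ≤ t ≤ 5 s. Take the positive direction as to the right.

Net displacement equals the area under the velocity-time graph (areas below the axis count negative).
0–1 s: 1 × 1 = 1 cm
1–3 s: 3 × 2 = 6 cm
3–5 s: -10 × 2 = -20 cm
Net displacement = -13 cm

-13 cm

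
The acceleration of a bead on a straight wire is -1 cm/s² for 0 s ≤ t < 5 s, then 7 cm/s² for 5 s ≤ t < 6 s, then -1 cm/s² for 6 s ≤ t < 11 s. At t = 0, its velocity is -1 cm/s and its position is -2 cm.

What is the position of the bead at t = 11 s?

-29.5 cm

On each constant-a segment, Δv = aΔt and Δx = v₀Δt + ½aΔt²; chain segment to segment.
0–5 s: v starts -1 cm/s; Δx = -1·5 + ½·-1·5² = -17.5 cm; v ends -6 cm/s.
5–6 s: v starts -6 cm/s; Δx = -6·1 + ½·7·1² = -2.5 cm; v ends 1 cm/s.
6–11 s: v starts 1 cm/s; Δx = 1·5 + ½·-1·5² = -7.5 cm; v ends -4 cm/s.
x(11) = -2 + Σ Δx = -29.5 cm.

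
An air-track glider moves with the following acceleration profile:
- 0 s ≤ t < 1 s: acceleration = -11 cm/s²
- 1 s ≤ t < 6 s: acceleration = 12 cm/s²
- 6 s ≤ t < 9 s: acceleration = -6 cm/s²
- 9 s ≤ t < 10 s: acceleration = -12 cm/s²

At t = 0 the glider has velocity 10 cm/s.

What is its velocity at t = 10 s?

29 cm/s

Δv equals the area under the a-t graph; then v = v₀ + Δv.
0–1 s: -11 × 1 = -11 cm/s
1–6 s: 12 × 5 = 60 cm/s
6–9 s: -6 × 3 = -18 cm/s
9–10 s: -12 × 1 = -12 cm/s
Δv = 19 cm/s, so v(10) = 10 + (19) = 29 cm/s.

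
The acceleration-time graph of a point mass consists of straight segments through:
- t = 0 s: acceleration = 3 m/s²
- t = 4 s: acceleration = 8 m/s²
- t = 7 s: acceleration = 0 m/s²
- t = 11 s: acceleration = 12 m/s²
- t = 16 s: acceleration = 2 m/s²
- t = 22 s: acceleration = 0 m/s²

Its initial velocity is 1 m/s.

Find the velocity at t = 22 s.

100 m/s

Δv equals the area under the a-t graph; then v = v₀ + Δv.
0–4 s: ½(3 + 8)(4) = 22 m/s
4–7 s: ½(8 + 0)(3) = 12 m/s
7–11 s: ½(0 + 12)(4) = 24 m/s
11–16 s: ½(12 + 2)(5) = 35 m/s
16–22 s: ½(2 + 0)(6) = 6 m/s
Δv = 99 m/s, so v(22) = 1 + (99) = 100 m/s.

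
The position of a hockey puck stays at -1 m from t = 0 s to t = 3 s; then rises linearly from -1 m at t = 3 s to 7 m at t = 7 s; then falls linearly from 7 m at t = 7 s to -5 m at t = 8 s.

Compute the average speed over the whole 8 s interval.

Average speed = (total path length)/(elapsed time); on a piecewise-linear x-t graph the path length is Σ|Δx|.
0–3 s: |Δx| = |-1 − -1| = 0 m
3–7 s: |Δx| = |7 − -1| = 8 m
7–8 s: |Δx| = |-5 − 7| = 12 m
Total path = 20 m; average speed = 20/8 = 2.5 m/s.

2.5 m/s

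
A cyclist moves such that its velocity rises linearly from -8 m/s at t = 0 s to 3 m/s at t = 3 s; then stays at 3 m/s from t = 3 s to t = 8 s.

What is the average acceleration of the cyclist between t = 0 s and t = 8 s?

Average acceleration = Δv/Δt = (3 − -8)/(8 − 0) = 1.375 m/s².

1.375 m/s²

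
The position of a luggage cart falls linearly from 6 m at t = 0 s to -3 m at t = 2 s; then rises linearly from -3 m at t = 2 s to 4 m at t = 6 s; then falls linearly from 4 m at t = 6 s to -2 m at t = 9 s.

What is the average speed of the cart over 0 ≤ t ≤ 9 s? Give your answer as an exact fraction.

22/9 m/s

Average speed = (total path length)/(elapsed time); on a piecewise-linear x-t graph the path length is Σ|Δx|.
0–2 s: |Δx| = |-3 − 6| = 9 m
2–6 s: |Δx| = |4 − -3| = 7 m
6–9 s: |Δx| = |-2 − 4| = 6 m
Total path = 22 m; average speed = 22/9 = 22/9 m/s.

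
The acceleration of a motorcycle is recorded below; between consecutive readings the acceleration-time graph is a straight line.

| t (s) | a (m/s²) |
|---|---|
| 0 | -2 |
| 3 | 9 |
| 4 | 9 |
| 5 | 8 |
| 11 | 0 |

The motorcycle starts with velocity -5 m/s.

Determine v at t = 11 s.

47 m/s

Δv equals the area under the a-t graph; then v = v₀ + Δv.
0–3 s: ½(-2 + 9)(3) = 10.5 m/s
3–4 s: 9 × 1 = 9 m/s
4–5 s: ½(9 + 8)(1) = 8.5 m/s
5–11 s: ½(8 + 0)(6) = 24 m/s
Δv = 52 m/s, so v(11) = -5 + (52) = 47 m/s.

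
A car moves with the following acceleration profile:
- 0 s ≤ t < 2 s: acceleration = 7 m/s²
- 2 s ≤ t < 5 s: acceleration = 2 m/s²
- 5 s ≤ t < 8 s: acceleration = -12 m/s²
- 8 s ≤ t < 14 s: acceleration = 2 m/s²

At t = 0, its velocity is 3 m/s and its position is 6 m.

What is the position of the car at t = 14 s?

59 m

On each constant-a segment, Δv = aΔt and Δx = v₀Δt + ½aΔt²; chain segment to segment.
0–2 s: v starts 3 m/s; Δx = 3·2 + ½·7·2² = 20 m; v ends 17 m/s.
2–5 s: v starts 17 m/s; Δx = 17·3 + ½·2·3² = 60 m; v ends 23 m/s.
5–8 s: v starts 23 m/s; Δx = 23·3 + ½·-12·3² = 15 m; v ends -13 m/s.
8–14 s: v starts -13 m/s; Δx = -13·6 + ½·2·6² = -42 m; v ends -1 m/s.
x(14) = 6 + Σ Δx = 59 m.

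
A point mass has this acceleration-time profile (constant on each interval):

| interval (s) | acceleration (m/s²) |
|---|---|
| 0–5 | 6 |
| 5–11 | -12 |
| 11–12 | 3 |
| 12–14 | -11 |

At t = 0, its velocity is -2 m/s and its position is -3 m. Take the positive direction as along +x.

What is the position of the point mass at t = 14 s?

-132.5 m

On each constant-a segment, Δv = aΔt and Δx = v₀Δt + ½aΔt²; chain segment to segment.
0–5 s: v starts -2 m/s; Δx = -2·5 + ½·6·5² = 65 m; v ends 28 m/s.
5–11 s: v starts 28 m/s; Δx = 28·6 + ½·-12·6² = -48 m; v ends -44 m/s.
11–12 s: v starts -44 m/s; Δx = -44·1 + ½·3·1² = -42.5 m; v ends -41 m/s.
12–14 s: v starts -41 m/s; Δx = -41·2 + ½·-11·2² = -104 m; v ends -63 m/s.
x(14) = -3 + Σ Δx = -132.5 m.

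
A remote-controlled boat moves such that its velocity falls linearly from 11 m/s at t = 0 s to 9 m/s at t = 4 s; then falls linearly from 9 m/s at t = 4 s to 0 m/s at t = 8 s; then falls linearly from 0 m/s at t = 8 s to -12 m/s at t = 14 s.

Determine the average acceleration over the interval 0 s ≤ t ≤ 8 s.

Average acceleration = Δv/Δt = (0 − 11)/(8 − 0) = -1.375 m/s².

-1.375 m/s²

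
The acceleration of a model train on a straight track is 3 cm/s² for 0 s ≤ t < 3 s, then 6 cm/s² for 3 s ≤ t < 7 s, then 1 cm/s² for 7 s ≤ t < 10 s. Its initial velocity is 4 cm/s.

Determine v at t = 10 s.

Δv equals the area under the a-t graph; then v = v₀ + Δv.
0–3 s: 3 × 3 = 9 cm/s
3–7 s: 6 × 4 = 24 cm/s
7–10 s: 1 × 3 = 3 cm/s
Δv = 36 cm/s, so v(10) = 4 + (36) = 40 cm/s.

40 cm/s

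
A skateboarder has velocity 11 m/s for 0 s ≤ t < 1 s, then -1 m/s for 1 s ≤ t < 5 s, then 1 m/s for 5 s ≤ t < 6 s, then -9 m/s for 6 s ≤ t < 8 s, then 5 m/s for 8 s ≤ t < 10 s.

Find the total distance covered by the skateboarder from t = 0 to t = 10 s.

44 m

Total distance travelled is ∫|v| dt — sum the magnitudes of each area piece.
0–1 s: |11| × 1 = 11 m
1–5 s: |-1| × 4 = 4 m
5–6 s: |1| × 1 = 1 m
6–8 s: |-9| × 2 = 18 m
8–10 s: |5| × 2 = 10 m
Total distance = 44 m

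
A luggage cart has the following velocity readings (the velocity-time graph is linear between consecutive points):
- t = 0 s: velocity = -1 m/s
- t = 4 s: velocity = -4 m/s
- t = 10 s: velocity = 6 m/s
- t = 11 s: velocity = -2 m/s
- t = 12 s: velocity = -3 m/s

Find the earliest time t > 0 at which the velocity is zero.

t = 6.4 s

v changes sign on 4–10 s (from -4 to 6); the graph is linear there, so v = 0 at t = 4 + (4)·(10 − 4)/(6 − -4) = 6.4 s.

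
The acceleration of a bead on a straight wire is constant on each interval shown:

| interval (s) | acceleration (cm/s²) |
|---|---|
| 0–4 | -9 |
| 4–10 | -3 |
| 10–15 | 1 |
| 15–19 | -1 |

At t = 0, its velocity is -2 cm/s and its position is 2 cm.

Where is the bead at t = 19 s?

-839.5 cm

On each constant-a segment, Δv = aΔt and Δx = v₀Δt + ½aΔt²; chain segment to segment.
0–4 s: v starts -2 cm/s; Δx = -2·4 + ½·-9·4² = -80 cm; v ends -38 cm/s.
4–10 s: v starts -38 cm/s; Δx = -38·6 + ½·-3·6² = -282 cm; v ends -56 cm/s.
10–15 s: v starts -56 cm/s; Δx = -56·5 + ½·1·5² = -267.5 cm; v ends -51 cm/s.
15–19 s: v starts -51 cm/s; Δx = -51·4 + ½·-1·4² = -212 cm; v ends -55 cm/s.
x(19) = 2 + Σ Δx = -839.5 cm.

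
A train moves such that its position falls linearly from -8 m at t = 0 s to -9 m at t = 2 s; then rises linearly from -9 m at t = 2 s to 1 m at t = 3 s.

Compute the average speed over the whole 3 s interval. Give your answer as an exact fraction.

Average speed = (total path length)/(elapsed time); on a piecewise-linear x-t graph the path length is Σ|Δx|.
0–2 s: |Δx| = |-9 − -8| = 1 m
2–3 s: |Δx| = |1 − -9| = 10 m
Total path = 11 m; average speed = 11/3 = 11/3 m/s.

11/3 m/s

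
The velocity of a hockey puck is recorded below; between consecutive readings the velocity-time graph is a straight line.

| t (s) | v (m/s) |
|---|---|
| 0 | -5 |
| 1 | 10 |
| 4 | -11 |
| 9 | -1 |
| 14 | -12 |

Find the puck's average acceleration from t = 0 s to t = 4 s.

-1.5 m/s²

Average acceleration = Δv/Δt = (-11 − -5)/(4 − 0) = -1.5 m/s².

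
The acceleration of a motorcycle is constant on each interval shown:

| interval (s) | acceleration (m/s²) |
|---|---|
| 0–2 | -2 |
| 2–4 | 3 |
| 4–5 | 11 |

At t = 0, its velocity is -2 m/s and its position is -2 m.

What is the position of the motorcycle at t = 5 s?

-10.5 m

On each constant-a segment, Δv = aΔt and Δx = v₀Δt + ½aΔt²; chain segment to segment.
0–2 s: v starts -2 m/s; Δx = -2·2 + ½·-2·2² = -8 m; v ends -6 m/s.
2–4 s: v starts -6 m/s; Δx = -6·2 + ½·3·2² = -6 m; v ends 0 m/s.
4–5 s: v starts 0 m/s; Δx = 0·1 + ½·11·1² = 5.5 m; v ends 11 m/s.
x(5) = -2 + Σ Δx = -10.5 m.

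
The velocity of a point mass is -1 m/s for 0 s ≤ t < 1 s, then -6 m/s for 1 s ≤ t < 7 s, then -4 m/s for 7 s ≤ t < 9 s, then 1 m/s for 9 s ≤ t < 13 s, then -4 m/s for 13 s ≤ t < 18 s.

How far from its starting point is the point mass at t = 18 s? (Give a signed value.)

Displacement is the signed area under the v-t curve.
0–1 s: -1 × 1 = -1 m
1–7 s: -6 × 6 = -36 m
7–9 s: -4 × 2 = -8 m
9–13 s: 1 × 4 = 4 m
13–18 s: -4 × 5 = -20 m
Net displacement = -61 m

-61 m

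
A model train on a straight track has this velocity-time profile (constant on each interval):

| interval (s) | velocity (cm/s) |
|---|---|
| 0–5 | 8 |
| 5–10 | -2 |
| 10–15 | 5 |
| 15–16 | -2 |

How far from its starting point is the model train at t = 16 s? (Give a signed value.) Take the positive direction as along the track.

53 cm

Net displacement equals the area under the velocity-time graph (areas below the axis count negative).
0–5 s: 8 × 5 = 40 cm
5–10 s: -2 × 5 = -10 cm
10–15 s: 5 × 5 = 25 cm
15–16 s: -2 × 1 = -2 cm
Net displacement = 53 cm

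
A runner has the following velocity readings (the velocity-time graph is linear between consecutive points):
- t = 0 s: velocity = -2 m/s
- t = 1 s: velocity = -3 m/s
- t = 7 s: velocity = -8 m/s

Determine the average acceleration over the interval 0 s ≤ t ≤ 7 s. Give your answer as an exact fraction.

Average acceleration = Δv/Δt = (-8 − -2)/(7 − 0) = -6/7 m/s².

-6/7 m/s²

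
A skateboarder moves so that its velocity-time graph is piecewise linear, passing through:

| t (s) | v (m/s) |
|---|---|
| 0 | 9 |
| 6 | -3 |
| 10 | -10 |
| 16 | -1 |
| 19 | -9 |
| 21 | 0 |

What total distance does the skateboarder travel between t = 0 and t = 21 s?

105.5 m

Distance (not displacement) is the total path length: add the absolute areas under v-t.
0–6 s: v = 0 at t = 4.5 s; triangle areas 20.25 + 2.25 = 22.5 m
6–10 s: |½(-3 + -10)(4)| = 26 m
10–16 s: |½(-10 + -1)(6)| = 33 m
16–19 s: |½(-1 + -9)(3)| = 15 m
19–21 s: |½(-9 + 0)(2)| = 9 m
Total distance = 105.5 m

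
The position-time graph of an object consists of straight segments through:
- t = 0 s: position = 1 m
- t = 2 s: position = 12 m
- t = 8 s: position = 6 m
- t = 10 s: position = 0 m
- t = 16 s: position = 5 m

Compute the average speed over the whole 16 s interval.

1.75 m/s

Average speed = (total path length)/(elapsed time); on a piecewise-linear x-t graph the path length is Σ|Δx|.
0–2 s: |Δx| = |12 − 1| = 11 m
2–8 s: |Δx| = |6 − 12| = 6 m
8–10 s: |Δx| = |0 − 6| = 6 m
10–16 s: |Δx| = |5 − 0| = 5 m
Total path = 28 m; average speed = 28/16 = 1.75 m/s.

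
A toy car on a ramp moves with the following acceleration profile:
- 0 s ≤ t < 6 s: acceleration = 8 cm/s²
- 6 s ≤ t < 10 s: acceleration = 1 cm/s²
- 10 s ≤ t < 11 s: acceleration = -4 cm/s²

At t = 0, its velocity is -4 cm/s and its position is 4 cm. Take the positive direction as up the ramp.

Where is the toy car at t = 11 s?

On each constant-a segment, Δv = aΔt and Δx = v₀Δt + ½aΔt²; chain segment to segment.
0–6 s: v starts -4 cm/s; Δx = -4·6 + ½·8·6² = 120 cm; v ends 44 cm/s.
6–10 s: v starts 44 cm/s; Δx = 44·4 + ½·1·4² = 184 cm; v ends 48 cm/s.
10–11 s: v starts 48 cm/s; Δx = 48·1 + ½·-4·1² = 46 cm; v ends 44 cm/s.
x(11) = 4 + Σ Δx = 354 cm.

354 cm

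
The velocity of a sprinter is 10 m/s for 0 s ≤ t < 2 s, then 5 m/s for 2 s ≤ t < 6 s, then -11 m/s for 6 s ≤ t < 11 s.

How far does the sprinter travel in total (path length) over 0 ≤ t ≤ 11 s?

Distance (not displacement) is the total path length: add the absolute areas under v-t.
0–2 s: |10| × 2 = 20 m
2–6 s: |5| × 4 = 20 m
6–11 s: |-11| × 5 = 55 m
Total distance = 95 m

95 m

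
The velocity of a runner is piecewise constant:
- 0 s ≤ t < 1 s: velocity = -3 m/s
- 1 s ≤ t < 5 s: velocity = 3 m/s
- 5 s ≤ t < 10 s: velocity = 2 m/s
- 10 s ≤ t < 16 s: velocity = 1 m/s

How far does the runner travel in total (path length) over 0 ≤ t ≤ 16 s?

Total distance travelled is ∫|v| dt — sum the magnitudes of each area piece.
0–1 s: |-3| × 1 = 3 m
1–5 s: |3| × 4 = 12 m
5–10 s: |2| × 5 = 10 m
10–16 s: |1| × 6 = 6 m
Total distance = 31 m

31 m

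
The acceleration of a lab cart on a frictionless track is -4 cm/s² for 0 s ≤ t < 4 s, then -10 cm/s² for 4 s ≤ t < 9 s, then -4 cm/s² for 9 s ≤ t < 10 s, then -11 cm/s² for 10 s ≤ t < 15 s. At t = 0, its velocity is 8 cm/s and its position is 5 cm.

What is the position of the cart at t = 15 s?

-667.5 cm

On each constant-a segment, Δv = aΔt and Δx = v₀Δt + ½aΔt²; chain segment to segment.
0–4 s: v starts 8 cm/s; Δx = 8·4 + ½·-4·4² = 0 cm; v ends -8 cm/s.
4–9 s: v starts -8 cm/s; Δx = -8·5 + ½·-10·5² = -165 cm; v ends -58 cm/s.
9–10 s: v starts -58 cm/s; Δx = -58·1 + ½·-4·1² = -60 cm; v ends -62 cm/s.
10–15 s: v starts -62 cm/s; Δx = -62·5 + ½·-11·5² = -447.5 cm; v ends -117 cm/s.
x(15) = 5 + Σ Δx = -667.5 cm.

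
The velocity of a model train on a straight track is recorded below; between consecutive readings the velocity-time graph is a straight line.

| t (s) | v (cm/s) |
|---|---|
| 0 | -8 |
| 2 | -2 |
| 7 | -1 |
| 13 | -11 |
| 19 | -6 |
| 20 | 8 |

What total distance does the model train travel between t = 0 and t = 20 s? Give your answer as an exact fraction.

1513/14 cm

Distance (not displacement) is the total path length: add the absolute areas under v-t.
0–2 s: |½(-8 + -2)(2)| = 10 cm
2–7 s: |½(-2 + -1)(5)| = 7.5 cm
7–13 s: |½(-1 + -11)(6)| = 36 cm
13–19 s: |½(-11 + -6)(6)| = 51 cm
19–20 s: v = 0 at t = 136/7 s; triangle areas 9/7 + 16/7 = 25/7 cm
Total distance = 1513/14 cm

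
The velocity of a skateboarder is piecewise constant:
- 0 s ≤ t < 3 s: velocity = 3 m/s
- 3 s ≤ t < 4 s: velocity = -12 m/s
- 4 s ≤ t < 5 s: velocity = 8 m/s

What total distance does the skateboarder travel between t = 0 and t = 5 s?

Total distance travelled is ∫|v| dt — sum the magnitudes of each area piece.
0–3 s: |3| × 3 = 9 m
3–4 s: |-12| × 1 = 12 m
4–5 s: |8| × 1 = 8 m
Total distance = 29 m

29 m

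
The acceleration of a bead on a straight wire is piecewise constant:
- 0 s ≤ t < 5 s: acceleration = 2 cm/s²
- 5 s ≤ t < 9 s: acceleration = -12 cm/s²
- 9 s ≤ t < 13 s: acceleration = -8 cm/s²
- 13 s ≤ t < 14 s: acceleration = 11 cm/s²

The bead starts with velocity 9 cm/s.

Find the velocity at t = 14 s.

-50 cm/s

Δv equals the area under the a-t graph; then v = v₀ + Δv.
0–5 s: 2 × 5 = 10 cm/s
5–9 s: -12 × 4 = -48 cm/s
9–13 s: -8 × 4 = -32 cm/s
13–14 s: 11 × 1 = 11 cm/s
Δv = -59 cm/s, so v(14) = 9 + (-59) = -50 cm/s.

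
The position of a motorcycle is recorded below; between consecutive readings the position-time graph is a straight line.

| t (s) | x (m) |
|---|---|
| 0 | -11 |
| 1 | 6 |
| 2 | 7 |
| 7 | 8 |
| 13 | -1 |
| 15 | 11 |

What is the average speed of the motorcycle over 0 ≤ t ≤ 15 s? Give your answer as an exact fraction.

8/3 m/s

Average speed = (total path length)/(elapsed time); on a piecewise-linear x-t graph the path length is Σ|Δx|.
0–1 s: |Δx| = |6 − -11| = 17 m
1–2 s: |Δx| = |7 − 6| = 1 m
2–7 s: |Δx| = |8 − 7| = 1 m
7–13 s: |Δx| = |-1 − 8| = 9 m
13–15 s: |Δx| = |11 − -1| = 12 m
Total path = 40 m; average speed = 40/15 = 8/3 m/s.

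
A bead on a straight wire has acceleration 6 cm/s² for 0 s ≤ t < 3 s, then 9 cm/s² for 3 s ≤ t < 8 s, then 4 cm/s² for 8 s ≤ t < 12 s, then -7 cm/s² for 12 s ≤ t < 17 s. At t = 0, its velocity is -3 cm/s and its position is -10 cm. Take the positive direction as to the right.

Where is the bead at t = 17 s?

On each constant-a segment, Δv = aΔt and Δx = v₀Δt + ½aΔt²; chain segment to segment.
0–3 s: v starts -3 cm/s; Δx = -3·3 + ½·6·3² = 18 cm; v ends 15 cm/s.
3–8 s: v starts 15 cm/s; Δx = 15·5 + ½·9·5² = 187.5 cm; v ends 60 cm/s.
8–12 s: v starts 60 cm/s; Δx = 60·4 + ½·4·4² = 272 cm; v ends 76 cm/s.
12–17 s: v starts 76 cm/s; Δx = 76·5 + ½·-7·5² = 292.5 cm; v ends 41 cm/s.
x(17) = -10 + Σ Δx = 760 cm.

760 cm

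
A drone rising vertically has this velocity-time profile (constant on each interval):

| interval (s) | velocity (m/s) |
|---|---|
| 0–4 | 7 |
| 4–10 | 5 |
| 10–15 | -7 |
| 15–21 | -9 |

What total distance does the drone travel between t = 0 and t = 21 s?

Total distance travelled is ∫|v| dt — sum the magnitudes of each area piece.
0–4 s: |7| × 4 = 28 m
4–10 s: |5| × 6 = 30 m
10–15 s: |-7| × 5 = 35 m
15–21 s: |-9| × 6 = 54 m
Total distance = 147 m

147 m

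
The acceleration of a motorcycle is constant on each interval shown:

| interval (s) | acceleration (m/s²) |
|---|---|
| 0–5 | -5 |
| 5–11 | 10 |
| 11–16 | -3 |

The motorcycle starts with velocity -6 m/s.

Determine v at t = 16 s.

Δv equals the area under the a-t graph; then v = v₀ + Δv.
0–5 s: -5 × 5 = -25 m/s
5–11 s: 10 × 6 = 60 m/s
11–16 s: -3 × 5 = -15 m/s
Δv = 20 m/s, so v(16) = -6 + (20) = 14 m/s.

14 m/s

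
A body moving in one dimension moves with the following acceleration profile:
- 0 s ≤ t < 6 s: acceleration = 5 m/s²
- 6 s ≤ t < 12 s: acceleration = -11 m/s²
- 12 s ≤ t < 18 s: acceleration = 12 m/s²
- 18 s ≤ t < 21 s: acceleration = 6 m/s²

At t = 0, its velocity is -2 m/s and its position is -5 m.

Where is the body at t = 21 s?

On each constant-a segment, Δv = aΔt and Δx = v₀Δt + ½aΔt²; chain segment to segment.
0–6 s: v starts -2 m/s; Δx = -2·6 + ½·5·6² = 78 m; v ends 28 m/s.
6–12 s: v starts 28 m/s; Δx = 28·6 + ½·-11·6² = -30 m; v ends -38 m/s.
12–18 s: v starts -38 m/s; Δx = -38·6 + ½·12·6² = -12 m; v ends 34 m/s.
18–21 s: v starts 34 m/s; Δx = 34·3 + ½·6·3² = 129 m; v ends 52 m/s.
x(21) = -5 + Σ Δx = 160 m.

160 m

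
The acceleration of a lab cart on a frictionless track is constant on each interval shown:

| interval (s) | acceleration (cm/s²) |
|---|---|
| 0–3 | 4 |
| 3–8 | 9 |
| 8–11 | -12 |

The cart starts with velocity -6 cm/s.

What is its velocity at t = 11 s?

15 cm/s

Δv equals the area under the a-t graph; then v = v₀ + Δv.
0–3 s: 4 × 3 = 12 cm/s
3–8 s: 9 × 5 = 45 cm/s
8–11 s: -12 × 3 = -36 cm/s
Δv = 21 cm/s, so v(11) = -6 + (21) = 15 cm/s.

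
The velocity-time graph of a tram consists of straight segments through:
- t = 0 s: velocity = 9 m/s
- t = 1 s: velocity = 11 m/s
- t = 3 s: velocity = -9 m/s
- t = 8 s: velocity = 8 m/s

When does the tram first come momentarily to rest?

v changes sign on 1–3 s (from 11 to -9); the graph is linear there, so v = 0 at t = 1 + (-11)·(3 − 1)/(-9 − 11) = 2.1 s.

t = 2.1 s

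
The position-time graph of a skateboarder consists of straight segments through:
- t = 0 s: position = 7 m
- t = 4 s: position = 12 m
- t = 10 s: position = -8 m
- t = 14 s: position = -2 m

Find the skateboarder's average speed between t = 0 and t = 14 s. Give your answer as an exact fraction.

31/14 m/s

Average speed = (total path length)/(elapsed time); on a piecewise-linear x-t graph the path length is Σ|Δx|.
0–4 s: |Δx| = |12 − 7| = 5 m
4–10 s: |Δx| = |-8 − 12| = 20 m
10–14 s: |Δx| = |-2 − -8| = 6 m
Total path = 31 m; average speed = 31/14 = 31/14 m/s.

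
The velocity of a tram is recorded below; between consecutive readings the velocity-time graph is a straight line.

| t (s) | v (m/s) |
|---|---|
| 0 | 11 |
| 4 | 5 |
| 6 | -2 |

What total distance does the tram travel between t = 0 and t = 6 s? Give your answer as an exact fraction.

Total distance travelled is ∫|v| dt — sum the magnitudes of each area piece.
0–4 s: |½(11 + 5)(4)| = 32 m
4–6 s: v = 0 at t = 38/7 s; triangle areas 25/7 + 4/7 = 29/7 m
Total distance = 253/7 m

253/7 m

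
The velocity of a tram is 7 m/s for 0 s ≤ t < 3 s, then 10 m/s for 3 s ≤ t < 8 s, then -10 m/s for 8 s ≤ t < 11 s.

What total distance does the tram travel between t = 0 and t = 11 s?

Total distance travelled is ∫|v| dt — sum the magnitudes of each area piece.
0–3 s: |7| × 3 = 21 m
3–8 s: |10| × 5 = 50 m
8–11 s: |-10| × 3 = 30 m
Total distance = 101 m

101 m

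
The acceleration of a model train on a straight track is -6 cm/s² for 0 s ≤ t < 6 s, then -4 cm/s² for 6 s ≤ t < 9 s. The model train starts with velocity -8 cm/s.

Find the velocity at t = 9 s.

-56 cm/s

Δv equals the area under the a-t graph; then v = v₀ + Δv.
0–6 s: -6 × 6 = -36 cm/s
6–9 s: -4 × 3 = -12 cm/s
Δv = -48 cm/s, so v(9) = -8 + (-48) = -56 cm/s.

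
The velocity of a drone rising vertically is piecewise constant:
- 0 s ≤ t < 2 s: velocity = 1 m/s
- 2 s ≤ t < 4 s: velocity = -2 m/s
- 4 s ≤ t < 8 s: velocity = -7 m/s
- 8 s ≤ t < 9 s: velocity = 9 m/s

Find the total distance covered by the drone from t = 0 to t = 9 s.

43 m

Distance (not displacement) is the total path length: add the absolute areas under v-t.
0–2 s: |1| × 2 = 2 m
2–4 s: |-2| × 2 = 4 m
4–8 s: |-7| × 4 = 28 m
8–9 s: |9| × 1 = 9 m
Total distance = 43 m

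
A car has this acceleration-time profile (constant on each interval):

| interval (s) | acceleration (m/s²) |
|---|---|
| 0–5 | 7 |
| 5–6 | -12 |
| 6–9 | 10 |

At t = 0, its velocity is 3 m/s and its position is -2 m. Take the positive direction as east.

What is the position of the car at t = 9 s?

On each constant-a segment, Δv = aΔt and Δx = v₀Δt + ½aΔt²; chain segment to segment.
0–5 s: v starts 3 m/s; Δx = 3·5 + ½·7·5² = 102.5 m; v ends 38 m/s.
5–6 s: v starts 38 m/s; Δx = 38·1 + ½·-12·1² = 32 m; v ends 26 m/s.
6–9 s: v starts 26 m/s; Δx = 26·3 + ½·10·3² = 123 m; v ends 56 m/s.
x(9) = -2 + Σ Δx = 255.5 m.

255.5 m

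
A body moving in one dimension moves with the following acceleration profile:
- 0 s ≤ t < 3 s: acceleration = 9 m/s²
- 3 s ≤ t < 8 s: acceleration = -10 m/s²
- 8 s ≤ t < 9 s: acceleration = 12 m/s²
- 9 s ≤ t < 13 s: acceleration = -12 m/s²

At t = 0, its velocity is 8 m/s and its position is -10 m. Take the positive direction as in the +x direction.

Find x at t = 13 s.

On each constant-a segment, Δv = aΔt and Δx = v₀Δt + ½aΔt²; chain segment to segment.
0–3 s: v starts 8 m/s; Δx = 8·3 + ½·9·3² = 64.5 m; v ends 35 m/s.
3–8 s: v starts 35 m/s; Δx = 35·5 + ½·-10·5² = 50 m; v ends -15 m/s.
8–9 s: v starts -15 m/s; Δx = -15·1 + ½·12·1² = -9 m; v ends -3 m/s.
9–13 s: v starts -3 m/s; Δx = -3·4 + ½·-12·4² = -108 m; v ends -51 m/s.
x(13) = -10 + Σ Δx = -12.5 m.

-12.5 m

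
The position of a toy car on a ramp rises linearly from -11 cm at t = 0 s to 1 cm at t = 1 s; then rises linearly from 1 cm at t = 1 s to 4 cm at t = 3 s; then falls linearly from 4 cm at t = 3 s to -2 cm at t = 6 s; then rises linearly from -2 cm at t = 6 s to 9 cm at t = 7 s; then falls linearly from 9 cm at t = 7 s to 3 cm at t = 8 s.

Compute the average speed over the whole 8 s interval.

4.75 cm/s

Average speed = (total path length)/(elapsed time); on a piecewise-linear x-t graph the path length is Σ|Δx|.
0–1 s: |Δx| = |1 − -11| = 12 cm
1–3 s: |Δx| = |4 − 1| = 3 cm
3–6 s: |Δx| = |-2 − 4| = 6 cm
6–7 s: |Δx| = |9 − -2| = 11 cm
7–8 s: |Δx| = |3 − 9| = 6 cm
Total path = 38 cm; average speed = 38/8 = 4.75 cm/s.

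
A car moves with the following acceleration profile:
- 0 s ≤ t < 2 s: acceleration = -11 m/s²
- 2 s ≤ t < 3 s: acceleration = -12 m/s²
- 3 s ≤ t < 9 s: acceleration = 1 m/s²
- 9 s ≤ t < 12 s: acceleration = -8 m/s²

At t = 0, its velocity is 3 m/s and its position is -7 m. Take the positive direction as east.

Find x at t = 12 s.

-327 m

On each constant-a segment, Δv = aΔt and Δx = v₀Δt + ½aΔt²; chain segment to segment.
0–2 s: v starts 3 m/s; Δx = 3·2 + ½·-11·2² = -16 m; v ends -19 m/s.
2–3 s: v starts -19 m/s; Δx = -19·1 + ½·-12·1² = -25 m; v ends -31 m/s.
3–9 s: v starts -31 m/s; Δx = -31·6 + ½·1·6² = -168 m; v ends -25 m/s.
9–12 s: v starts -25 m/s; Δx = -25·3 + ½·-8·3² = -111 m; v ends -49 m/s.
x(12) = -7 + Σ Δx = -327 m.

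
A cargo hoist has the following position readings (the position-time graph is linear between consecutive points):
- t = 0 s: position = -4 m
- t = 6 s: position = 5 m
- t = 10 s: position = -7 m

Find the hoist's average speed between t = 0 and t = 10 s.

2.1 m/s

Average speed = (total path length)/(elapsed time); on a piecewise-linear x-t graph the path length is Σ|Δx|.
0–6 s: |Δx| = |5 − -4| = 9 m
6–10 s: |Δx| = |-7 − 5| = 12 m
Total path = 21 m; average speed = 21/10 = 2.1 m/s.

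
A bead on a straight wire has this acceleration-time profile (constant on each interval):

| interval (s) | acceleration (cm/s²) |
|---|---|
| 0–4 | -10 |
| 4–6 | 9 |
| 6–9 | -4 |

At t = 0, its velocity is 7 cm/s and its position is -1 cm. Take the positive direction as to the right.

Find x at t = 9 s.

On each constant-a segment, Δv = aΔt and Δx = v₀Δt + ½aΔt²; chain segment to segment.
0–4 s: v starts 7 cm/s; Δx = 7·4 + ½·-10·4² = -52 cm; v ends -33 cm/s.
4–6 s: v starts -33 cm/s; Δx = -33·2 + ½·9·2² = -48 cm; v ends -15 cm/s.
6–9 s: v starts -15 cm/s; Δx = -15·3 + ½·-4·3² = -63 cm; v ends -27 cm/s.
x(9) = -1 + Σ Δx = -164 cm.

-164 cm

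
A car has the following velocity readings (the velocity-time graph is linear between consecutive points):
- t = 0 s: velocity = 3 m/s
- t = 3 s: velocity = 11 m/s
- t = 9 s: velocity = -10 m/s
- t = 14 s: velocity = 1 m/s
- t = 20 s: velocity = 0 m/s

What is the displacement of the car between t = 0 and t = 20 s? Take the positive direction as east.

Net displacement equals the area under the velocity-time graph (areas below the axis count negative).
0–3 s: ½(3 + 11)(3) = 21 m
3–9 s: ½(11 + -10)(6) = 3 m
9–14 s: ½(-10 + 1)(5) = -22.5 m
14–20 s: ½(1 + 0)(6) = 3 m
Net displacement = 4.5 m

4.5 m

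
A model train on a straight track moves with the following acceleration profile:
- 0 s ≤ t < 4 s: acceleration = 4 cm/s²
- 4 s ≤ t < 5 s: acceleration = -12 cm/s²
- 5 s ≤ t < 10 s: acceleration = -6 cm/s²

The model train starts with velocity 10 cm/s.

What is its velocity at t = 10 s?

Δv equals the area under the a-t graph; then v = v₀ + Δv.
0–4 s: 4 × 4 = 16 cm/s
4–5 s: -12 × 1 = -12 cm/s
5–10 s: -6 × 5 = -30 cm/s
Δv = -26 cm/s, so v(10) = 10 + (-26) = -16 cm/s.

-16 cm/s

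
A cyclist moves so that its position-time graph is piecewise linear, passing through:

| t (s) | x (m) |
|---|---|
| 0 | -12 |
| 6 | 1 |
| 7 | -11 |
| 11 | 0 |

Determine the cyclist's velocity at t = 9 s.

Velocity is the slope of the x-t graph on 7–11 s: (0 − -11)/(11 − 7) = 2.75 m/s.

2.75 m/s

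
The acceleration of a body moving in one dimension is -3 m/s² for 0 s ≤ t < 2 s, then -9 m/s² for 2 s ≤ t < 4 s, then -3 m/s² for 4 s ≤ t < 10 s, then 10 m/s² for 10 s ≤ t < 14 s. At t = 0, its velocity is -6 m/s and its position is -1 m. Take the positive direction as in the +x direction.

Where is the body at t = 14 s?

-407 m

On each constant-a segment, Δv = aΔt and Δx = v₀Δt + ½aΔt²; chain segment to segment.
0–2 s: v starts -6 m/s; Δx = -6·2 + ½·-3·2² = -18 m; v ends -12 m/s.
2–4 s: v starts -12 m/s; Δx = -12·2 + ½·-9·2² = -42 m; v ends -30 m/s.
4–10 s: v starts -30 m/s; Δx = -30·6 + ½·-3·6² = -234 m; v ends -48 m/s.
10–14 s: v starts -48 m/s; Δx = -48·4 + ½·10·4² = -112 m; v ends -8 m/s.
x(14) = -1 + Σ Δx = -407 m.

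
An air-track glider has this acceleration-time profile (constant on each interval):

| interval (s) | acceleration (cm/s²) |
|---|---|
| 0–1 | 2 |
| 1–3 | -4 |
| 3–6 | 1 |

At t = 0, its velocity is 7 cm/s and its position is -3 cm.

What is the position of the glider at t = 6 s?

22.5 cm

On each constant-a segment, Δv = aΔt and Δx = v₀Δt + ½aΔt²; chain segment to segment.
0–1 s: v starts 7 cm/s; Δx = 7·1 + ½·2·1² = 8 cm; v ends 9 cm/s.
1–3 s: v starts 9 cm/s; Δx = 9·2 + ½·-4·2² = 10 cm; v ends 1 cm/s.
3–6 s: v starts 1 cm/s; Δx = 1·3 + ½·1·3² = 7.5 cm; v ends 4 cm/s.
x(6) = -3 + Σ Δx = 22.5 cm.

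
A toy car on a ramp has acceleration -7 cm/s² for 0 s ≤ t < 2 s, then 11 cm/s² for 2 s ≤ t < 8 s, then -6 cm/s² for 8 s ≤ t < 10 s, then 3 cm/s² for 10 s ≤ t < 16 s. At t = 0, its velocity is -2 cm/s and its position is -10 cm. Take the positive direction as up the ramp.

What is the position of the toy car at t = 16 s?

444 cm

On each constant-a segment, Δv = aΔt and Δx = v₀Δt + ½aΔt²; chain segment to segment.
0–2 s: v starts -2 cm/s; Δx = -2·2 + ½·-7·2² = -18 cm; v ends -16 cm/s.
2–8 s: v starts -16 cm/s; Δx = -16·6 + ½·11·6² = 102 cm; v ends 50 cm/s.
8–10 s: v starts 50 cm/s; Δx = 50·2 + ½·-6·2² = 88 cm; v ends 38 cm/s.
10–16 s: v starts 38 cm/s; Δx = 38·6 + ½·3·6² = 282 cm; v ends 56 cm/s.
x(16) = -10 + Σ Δx = 444 cm.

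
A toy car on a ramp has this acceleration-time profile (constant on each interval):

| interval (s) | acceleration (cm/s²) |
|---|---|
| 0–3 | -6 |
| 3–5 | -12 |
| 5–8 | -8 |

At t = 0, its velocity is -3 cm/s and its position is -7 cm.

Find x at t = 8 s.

-280 cm

On each constant-a segment, Δv = aΔt and Δx = v₀Δt + ½aΔt²; chain segment to segment.
0–3 s: v starts -3 cm/s; Δx = -3·3 + ½·-6·3² = -36 cm; v ends -21 cm/s.
3–5 s: v starts -21 cm/s; Δx = -21·2 + ½·-12·2² = -66 cm; v ends -45 cm/s.
5–8 s: v starts -45 cm/s; Δx = -45·3 + ½·-8·3² = -171 cm; v ends -69 cm/s.
x(8) = -7 + Σ Δx = -280 cm.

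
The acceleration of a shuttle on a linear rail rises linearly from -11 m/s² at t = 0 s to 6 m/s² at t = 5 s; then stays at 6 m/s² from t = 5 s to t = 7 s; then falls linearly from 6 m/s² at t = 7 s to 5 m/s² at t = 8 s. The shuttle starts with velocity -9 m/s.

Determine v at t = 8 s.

-4 m/s

Δv equals the area under the a-t graph; then v = v₀ + Δv.
0–5 s: ½(-11 + 6)(5) = -12.5 m/s
5–7 s: 6 × 2 = 12 m/s
7–8 s: ½(6 + 5)(1) = 5.5 m/s
Δv = 5 m/s, so v(8) = -9 + (5) = -4 m/s.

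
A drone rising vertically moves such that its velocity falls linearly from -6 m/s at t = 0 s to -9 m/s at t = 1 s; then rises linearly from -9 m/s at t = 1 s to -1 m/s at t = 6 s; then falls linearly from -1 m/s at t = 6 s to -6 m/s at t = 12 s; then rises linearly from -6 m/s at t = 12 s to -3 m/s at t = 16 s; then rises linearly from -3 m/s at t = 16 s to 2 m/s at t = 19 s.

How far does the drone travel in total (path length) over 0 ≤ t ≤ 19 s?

75.4 m

Distance (not displacement) is the total path length: add the absolute areas under v-t.
0–1 s: |½(-6 + -9)(1)| = 7.5 m
1–6 s: |½(-9 + -1)(5)| = 25 m
6–12 s: |½(-1 + -6)(6)| = 21 m
12–16 s: |½(-6 + -3)(4)| = 18 m
16–19 s: v = 0 at t = 17.8 s; triangle areas 2.7 + 1.2 = 3.9 m
Total distance = 75.4 m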